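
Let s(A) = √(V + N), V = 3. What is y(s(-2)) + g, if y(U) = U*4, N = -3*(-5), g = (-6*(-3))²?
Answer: 324 + 12*√2 ≈ 340.97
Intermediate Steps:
g = 324 (g = 18² = 324)
N = 15
s(A) = 3*√2 (s(A) = √(3 + 15) = √18 = 3*√2)
y(U) = 4*U
y(s(-2)) + g = 4*(3*√2) + 324 = 12*√2 + 324 = 324 + 12*√2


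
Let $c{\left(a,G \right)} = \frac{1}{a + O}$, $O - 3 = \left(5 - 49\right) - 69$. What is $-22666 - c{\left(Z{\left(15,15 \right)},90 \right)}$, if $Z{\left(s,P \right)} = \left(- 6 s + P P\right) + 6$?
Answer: $- \frac{702647}{31} \approx -22666.0$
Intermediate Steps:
$Z{\left(s,P \right)} = 6 + P^{2} - 6 s$ ($Z{\left(s,P \right)} = \left(- 6 s + P^{2}\right) + 6 = \left(P^{2} - 6 s\right) + 6 = 6 + P^{2} - 6 s$)
$O = -110$ ($O = 3 + \left(\left(5 - 49\right) - 69\right) = 3 - 113 = -110$)
$c{\left(a,G \right)} = \frac{1}{-110 + a}$ ($c{\left(a,G \right)} = \frac{1}{a - 110} = \frac{1}{-110 + a}$)
$-22666 - c{\left(Z{\left(15,15 \right)},90 \right)} = -22666 - \frac{1}{-110 + \left(6 + 15^{2} - 90\right)} = -22666 - \frac{1}{-110 + \left(6 + 225 - 90\right)} = -22666 - \frac{1}{-110 + 141} = -22666 - \frac{1}{31} = - \frac{702647}{31}$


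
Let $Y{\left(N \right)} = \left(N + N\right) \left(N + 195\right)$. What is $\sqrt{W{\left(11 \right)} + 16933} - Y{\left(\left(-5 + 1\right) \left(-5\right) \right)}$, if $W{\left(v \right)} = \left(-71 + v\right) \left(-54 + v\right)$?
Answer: $-8600 + \sqrt{19513} \approx -8460.3$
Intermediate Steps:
$Y{\left(N \right)} = 2 N \left(195 + N\right)$
$\sqrt{W{\left(11 \right)} + 16933} - Y{\left(\left(-5 + 1\right) \left(-5\right) \right)} = \sqrt{\left(3834 + 11^{2} - 1375\right) + 16933} - 2 \left(-5 + 1\right) \left(-5\right) \left(195 + \left(-5 + 1\right) \left(-5\right)\right) = \sqrt{\left(3834 + 121 - 1375\right) + 16933} - 2 \left(\left(-4\right) \left(-5\right)\right) \left(195 - -20\right) = \sqrt{2580 + 16933} - 2 \cdot 20 \left(195 + 20\right) = \sqrt{19513} - 2 \cdot 20 \cdot 215 = \sqrt{19513} - 8600 = -8600 + \sqrt{19513}$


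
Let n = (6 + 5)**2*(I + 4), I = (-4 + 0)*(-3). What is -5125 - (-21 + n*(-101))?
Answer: 190432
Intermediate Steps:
I = 12 (I = -4*(-3) = 12)
n = 1936 (n = (6 + 5)**2*(12 + 4) = 11**2*16 = 121*16 = 1936)
-5125 - (-21 + n*(-101)) = -5125 - (-21 + 1936*(-101)) = -5125 - (-21 - 195536) = -5125 - 1*(-195557) = -5125 + 195557 = 190432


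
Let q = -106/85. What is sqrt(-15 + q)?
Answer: I*sqrt(117385)/85 ≈ 4.0308*I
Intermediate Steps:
q = -106/85 (q = -106*1/85 = -106/85 ≈ -1.2471)
sqrt(-15 + q) = sqrt(-15 - 106/85) = sqrt(-1381/85) = I*sqrt(117385)/85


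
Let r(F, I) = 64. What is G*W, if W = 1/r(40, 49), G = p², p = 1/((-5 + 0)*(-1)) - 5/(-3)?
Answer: 49/900 ≈ 0.054444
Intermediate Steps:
p = 28/15 (p = -1/(-5) - 5*(-⅓) = -⅕*(-1) + 5/3 = ⅕ + 5/3 = 28/15 ≈ 1.8667)
G = 784/225 (G = (28/15)² = 784/225 ≈ 3.4844)
W = 1/64 ≈ 0.015625
G*W = (784/225)*(1/64) = 49/900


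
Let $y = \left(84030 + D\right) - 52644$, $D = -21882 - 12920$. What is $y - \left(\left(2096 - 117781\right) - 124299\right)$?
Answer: $236568$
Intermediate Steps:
$D = -34802$ ($D = -21882 - 12920 = -34802$)
$y = -3416$ ($y = \left(84030 - 34802\right) - 52644 = 49228 - 52644 = -3416$)
$y - \left(\left(2096 - 117781\right) - 124299\right) = -3416 - \left(\left(2096 - 117781\right) - 124299\right) = -3416 - \left(-115685 - 124299\right) = -3416 - -239984 = -3416 + 239984 = 236568$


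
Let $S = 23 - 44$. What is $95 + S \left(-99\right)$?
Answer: $2174$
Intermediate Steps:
$S = -21$ ($S = 23 - 44 = -21$)
$95 + S \left(-99\right) = 95 - -2079 = 95 + 2079 = 2174$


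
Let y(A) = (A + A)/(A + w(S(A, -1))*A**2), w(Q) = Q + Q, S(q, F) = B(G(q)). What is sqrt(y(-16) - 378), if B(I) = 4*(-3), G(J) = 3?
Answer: 2*I*sqrt(14007070)/385 ≈ 19.442*I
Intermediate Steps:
B(I) = -12
S(q, F) = -12
w(Q) = 2*Q
y(A) = 2*A/(A - 24*A**2) (y(A) = (A + A)/(A + (2*(-12))*A**2) = (2*A)/(A - 24*A**2) = 2*A/(A - 24*A**2))
sqrt(y(-16) - 378) = sqrt(-2/(-1 + 24*(-16)) - 378) = sqrt(-2/(-1 - 384) - 378) = sqrt(-2/(-385) - 378) = sqrt(-2*(-1/385) - 378) = sqrt(2/385 - 378) = sqrt(-145528/385) = 2*I*sqrt(14007070)/385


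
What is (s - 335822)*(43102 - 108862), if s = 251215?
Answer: 5563756320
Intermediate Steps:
(s - 335822)*(43102 - 108862) = (251215 - 335822)*(43102 - 108862) = -84607*(-65760) = 5563756320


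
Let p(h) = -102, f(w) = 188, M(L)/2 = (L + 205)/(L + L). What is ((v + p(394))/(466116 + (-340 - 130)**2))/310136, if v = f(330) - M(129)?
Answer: 1345/3435727856088 ≈ 3.9147e-10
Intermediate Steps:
M(L) = (205 + L)/L (M(L) = 2*((L + 205)/(L + L)) = 2*((205 + L)/((2*L))) = 2*((205 + L)*(1/(2*L))) = 2*((205 + L)/(2*L)) = (205 + L)/L)
v = 23918/129 (v = 188 - (205 + 129)/129 = 188 - 334/129 = 23918/129 ≈ 185.41)
((v + p(394))/(466116 + (-340 - 130)**2))/310136 = ((23918/129 - 102)/(466116 + (-340 - 130)**2))/310136 = (10760/(129*(466116 + (-470)**2)))*(1/310136) = (10760/(129*(466116 + 220900)))*(1/310136) = ((10760/129)/687016)*(1/310136) = ((10760/129)*(1/687016))*(1/310136) = (1345/11078133)*(1/310136) = 1345/3435727856088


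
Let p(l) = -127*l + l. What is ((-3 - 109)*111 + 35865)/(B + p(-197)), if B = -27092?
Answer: -23433/2270 ≈ -10.323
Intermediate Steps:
p(l) = -126*l
((-3 - 109)*111 + 35865)/(B + p(-197)) = ((-3 - 109)*111 + 35865)/(-27092 - 126*(-197)) = (-112*111 + 35865)/(-27092 + 24822) = (-12432 + 35865)/(-2270) = 23433*(-1/2270) = -23433/2270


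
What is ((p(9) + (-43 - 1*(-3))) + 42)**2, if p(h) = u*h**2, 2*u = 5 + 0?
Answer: 167281/4 ≈ 41820.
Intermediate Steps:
u = 5/2 (u = (5 + 0)/2 = (1/2)*5 = 5/2 ≈ 2.5000)
p(h) = 5*h**2/2
((p(9) + (-43 - 1*(-3))) + 42)**2 = (((5/2)*9**2 + (-43 - 1*(-3))) + 42)**2 = (((5/2)*81 + (-43 + 3)) + 42)**2 = ((405/2 - 40) + 42)**2 = (325/2 + 42)**2 = (409/2)**2 = 167281/4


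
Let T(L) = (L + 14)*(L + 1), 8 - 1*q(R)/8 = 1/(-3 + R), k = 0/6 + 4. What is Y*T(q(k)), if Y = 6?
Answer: 23940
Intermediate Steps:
k = 4 (k = 0*(1/6) + 4 = 0 + 4 = 4)
q(R) = 64 - 8/(-3 + R)
T(L) = (1 + L)*(14 + L) (T(L) = (14 + L)*(1 + L) = (1 + L)*(14 + L))
Y*T(q(k)) = 6*(14 + (8*(-25 + 8*4)/(-3 + 4))**2 + 15*(8*(-25 + 8*4)/(-3 + 4))) = 6*(14 + (8*(-25 + 32)/1)**2 + 15*(8*(-25 + 32)/1)) = 6*(14 + (8*1*7)**2 + 15*(8*1*7)) = 6*(14 + 56**2 + 15*56) = 6*(14 + 3136 + 840) = 6*3990 = 23940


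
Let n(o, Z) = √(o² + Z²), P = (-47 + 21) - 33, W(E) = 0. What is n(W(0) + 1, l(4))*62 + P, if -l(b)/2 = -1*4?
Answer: -59 + 62*√65 ≈ 440.86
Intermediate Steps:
l(b) = 8 (l(b) = -(-2)*4 = -2*(-4) = 8)
P = -59 (P = -26 - 33 = -59)
n(o, Z) = √(Z² + o²)
n(W(0) + 1, l(4))*62 + P = √(8² + (0 + 1)²)*62 - 59 = √(64 + 1²)*62 - 59 = √(64 + 1)*62 - 59 = √65*62 - 59 = 62*√65 - 59 = -59 + 62*√65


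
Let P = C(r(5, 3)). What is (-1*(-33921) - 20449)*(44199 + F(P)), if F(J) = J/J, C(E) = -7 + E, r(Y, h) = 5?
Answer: 595462400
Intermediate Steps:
P = -2 (P = -7 + 5 = -2)
F(J) = 1
(-1*(-33921) - 20449)*(44199 + F(P)) = (-1*(-33921) - 20449)*(44199 + 1) = (33921 - 20449)*44200 = 13472*44200 = 595462400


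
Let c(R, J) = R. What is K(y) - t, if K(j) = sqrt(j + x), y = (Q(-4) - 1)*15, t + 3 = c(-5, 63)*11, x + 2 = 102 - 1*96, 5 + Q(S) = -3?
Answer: 58 + I*sqrt(131) ≈ 58.0 + 11.446*I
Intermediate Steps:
Q(S) = -8 (Q(S) = -5 - 3 = -8)
x = 4 (x = -2 + (102 - 1*96) = -2 + (102 - 96) = -2 + 6 = 4)
t = -58 (t = -3 - 5*11 = -3 - 55 = -58)
y = -135 (y = (-8 - 1)*15 = -9*15 = -135)
K(j) = sqrt(4 + j) (K(j) = sqrt(j + 4) = sqrt(4 + j))
K(y) - t = sqrt(4 - 135) - 1*(-58) = sqrt(-131) + 58 = I*sqrt(131) + 58 = 58 + I*sqrt(131)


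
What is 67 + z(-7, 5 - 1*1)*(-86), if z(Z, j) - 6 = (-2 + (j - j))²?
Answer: -793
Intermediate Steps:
z(Z, j) = 10 (z(Z, j) = 6 + (-2 + (j - j))² = 6 + (-2 + 0)² = 6 + (-2)² = 6 + 4 = 10)
67 + z(-7, 5 - 1*1)*(-86) = 67 + 10*(-86) = 67 - 860 = -793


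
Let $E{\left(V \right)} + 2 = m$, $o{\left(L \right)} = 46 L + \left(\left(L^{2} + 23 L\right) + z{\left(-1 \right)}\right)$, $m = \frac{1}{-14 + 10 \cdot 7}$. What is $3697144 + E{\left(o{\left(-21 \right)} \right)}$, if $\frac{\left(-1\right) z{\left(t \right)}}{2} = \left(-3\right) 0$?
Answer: $\frac{207039953}{56} \approx 3.6971 \cdot 10^{6}$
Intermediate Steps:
$z{\left(t \right)} = 0$ ($z{\left(t \right)} = - 2 \left(\left(-3\right) 0\right) = \left(-2\right) 0 = 0$)
$m = \frac{1}{56}$ ($m = \frac{1}{-14 + 70} = \frac{1}{56} \approx 0.017857$)
$o{\left(L \right)} = L^{2} + 69 L$ ($o{\left(L \right)} = 46 L + \left(\left(L^{2} + 23 L\right) + 0\right) = 46 L + \left(L^{2} + 23 L\right) = L^{2} + 69 L$)
$E{\left(V \right)} = - \frac{111}{56}$ ($E{\left(V \right)} = -2 + \frac{1}{56} = - \frac{111}{56}$)
$3697144 + E{\left(o{\left(-21 \right)} \right)} = 3697144 - \frac{111}{56} = \frac{207039953}{56}$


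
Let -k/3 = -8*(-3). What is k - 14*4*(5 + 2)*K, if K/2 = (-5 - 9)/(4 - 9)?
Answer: -11336/5 ≈ -2267.2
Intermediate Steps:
K = 28/5 (K = 2*((-5 - 9)/(4 - 9)) = 2*(-14/(-5)) = 2*(-14*(-1/5)) = 2*(14/5) = 28/5 ≈ 5.6000)
k = -72 (k = -(-24)*(-3) = -3*24 = -72)
k - 14*4*(5 + 2)*K = -72 - 14*4*(5 + 2)*28/5 = -72 - 14*4*7*28/5 = -72 - 392*28/5 = -72 - 14*784/5 = -72 - 10976/5 = -11336/5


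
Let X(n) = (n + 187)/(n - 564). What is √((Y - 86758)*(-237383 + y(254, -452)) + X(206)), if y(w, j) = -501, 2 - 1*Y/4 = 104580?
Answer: √15398657484287626/358 ≈ 3.4662e+5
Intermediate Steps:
Y = -418312 (Y = 8 - 4*104580 = 8 - 418320 = -418312)
X(n) = (187 + n)/(-564 + n)
√((Y - 86758)*(-237383 + y(254, -452)) + X(206)) = √((-418312 - 86758)*(-237383 - 501) + (187 + 206)/(-564 + 206)) = √(-505070*(-237884) + 393/(-358)) = √(120148071880 - 1/358*393) = √(120148071880 - 393/358) = √(43013009732647/358) = √15398657484287626/358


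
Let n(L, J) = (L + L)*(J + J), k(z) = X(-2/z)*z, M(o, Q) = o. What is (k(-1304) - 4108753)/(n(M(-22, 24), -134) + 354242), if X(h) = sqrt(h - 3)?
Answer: -4108753/366034 - 2*I*sqrt(318665)/183017 ≈ -11.225 - 0.0061689*I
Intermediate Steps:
X(h) = sqrt(-3 + h)
k(z) = z*sqrt(-3 - 2/z) (k(z) = sqrt(-3 - 2/z)*z = z*sqrt(-3 - 2/z))
n(L, J) = 4*J*L (n(L, J) = (2*L)*(2*J) = 4*J*L)
(k(-1304) - 4108753)/(n(M(-22, 24), -134) + 354242) = (-1304*sqrt(-3 - 2/(-1304)) - 4108753)/(4*(-134)*(-22) + 354242) = (-1304*sqrt(-3 - 2*(-1/1304)) - 4108753)/(11792 + 354242) = (-1304*sqrt(-3 + 1/652) - 4108753)/366034 = (-4*I*sqrt(318665) - 4108753)*(1/366034) = (-4108753 - 4*I*sqrt(318665))*(1/366034) = -4108753/366034 - 2*I*sqrt(318665)/183017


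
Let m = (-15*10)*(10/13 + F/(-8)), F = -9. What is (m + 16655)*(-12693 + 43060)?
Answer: 25850971595/52 ≈ 4.9713e+8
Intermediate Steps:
m = -14775/52 (m = (-15*10)*(10/13 - 9/(-8)) = -150*(10*(1/13) - 9*(-⅛)) = -150*(10/13 + 9/8) = -150*197/104 = -14775/52 ≈ -284.13)
(m + 16655)*(-12693 + 43060) = (-14775/52 + 16655)*(-12693 + 43060) = (851285/52)*30367 = 25850971595/52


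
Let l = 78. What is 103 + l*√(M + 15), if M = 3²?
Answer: 103 + 156*√6 ≈ 485.12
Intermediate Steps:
M = 9
103 + l*√(M + 15) = 103 + 78*√(9 + 15) = 103 + 78*√24 = 103 + 78*(2*√6) = 103 + 156*√6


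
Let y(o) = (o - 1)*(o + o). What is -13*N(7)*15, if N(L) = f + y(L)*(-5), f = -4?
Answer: 82680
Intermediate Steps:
y(o) = 2*o*(-1 + o) (y(o) = (-1 + o)*(2*o) = 2*o*(-1 + o))
N(L) = -4 - 10*L*(-1 + L) (N(L) = -4 + (2*L*(-1 + L))*(-5) = -4 - 10*L*(-1 + L))
-13*N(7)*15 = -13*(-4 - 10*7² + 10*7)*15 = -13*(-4 - 10*49 + 70)*15 = -13*(-4 - 490 + 70)*15 = -13*(-424)*15 = 5512*15 = 82680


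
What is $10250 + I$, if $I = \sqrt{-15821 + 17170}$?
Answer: $10250 + \sqrt{1349} \approx 10287.0$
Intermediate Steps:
$I = \sqrt{1349} \approx 36.729$
$10250 + I = 10250 + \sqrt{1349}$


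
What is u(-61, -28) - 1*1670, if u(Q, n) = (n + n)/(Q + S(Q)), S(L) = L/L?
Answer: -25036/15 ≈ -1669.1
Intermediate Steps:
S(L) = 1
u(Q, n) = 2*n/(1 + Q) (u(Q, n) = (n + n)/(Q + 1) = (2*n)/(1 + Q) = 2*n/(1 + Q))
u(-61, -28) - 1*1670 = 2*(-28)/(1 - 61) - 1*1670 = 2*(-28)/(-60) - 1670 = 2*(-28)*(-1/60) - 1670 = 14/15 - 1670 = -25036/15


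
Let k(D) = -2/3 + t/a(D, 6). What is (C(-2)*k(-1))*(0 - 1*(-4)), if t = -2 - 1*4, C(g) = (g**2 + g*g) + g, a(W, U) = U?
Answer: -40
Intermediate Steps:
C(g) = g + 2*g**2 (C(g) = (g**2 + g**2) + g = 2*g**2 + g = g + 2*g**2)
t = -6 (t = -2 - 4 = -6)
k(D) = -5/3 (k(D) = -2/3 - 6/6 = -2*1/3 - 6*1/6 = -2/3 - 1 = -5/3)
(C(-2)*k(-1))*(0 - 1*(-4)) = (-2*(1 + 2*(-2))*(-5/3))*(0 - 1*(-4)) = (-2*(1 - 4)*(-5/3))*(0 + 4) = (-2*(-3)*(-5/3))*4 = (6*(-5/3))*4 = -10*4 = -40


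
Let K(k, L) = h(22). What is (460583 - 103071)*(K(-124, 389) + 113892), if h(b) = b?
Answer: 40725621968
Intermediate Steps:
K(k, L) = 22
(460583 - 103071)*(K(-124, 389) + 113892) = (460583 - 103071)*(22 + 113892) = 357512*113914 = 40725621968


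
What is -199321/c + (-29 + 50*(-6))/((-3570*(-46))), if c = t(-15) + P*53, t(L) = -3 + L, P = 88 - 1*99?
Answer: 4676042413/14099460 ≈ 331.65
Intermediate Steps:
P = -11 (P = 88 - 99 = -11)
c = -601 (c = (-3 - 15) - 11*53 = -18 - 583 = -601)
-199321/c + (-29 + 50*(-6))/((-3570*(-46))) = -199321/(-601) + (-29 + 50*(-6))/((-3570*(-46))) = -199321*(-1/601) + (-29 - 300)/164220 = 199321/601 - 329*1/164220 = 199321/601 - 47/23460 = 4676042413/14099460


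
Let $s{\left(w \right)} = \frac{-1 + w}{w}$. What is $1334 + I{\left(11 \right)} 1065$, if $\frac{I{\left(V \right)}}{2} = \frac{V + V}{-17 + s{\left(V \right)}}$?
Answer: $- \frac{93114}{59} \approx -1578.2$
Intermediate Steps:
$s{\left(w \right)} = \frac{-1 + w}{w}$
$I{\left(V \right)} = \frac{4 V}{-17 + \frac{-1 + V}{V}}$ ($I{\left(V \right)} = 2 \frac{V + V}{-17 + \frac{-1 + V}{V}} = 2 \frac{2 V}{-17 + \frac{-1 + V}{V}} = \frac{4 V}{-17 + \frac{-1 + V}{V}}$)
$1334 + I{\left(11 \right)} 1065 = 1334 + - \frac{4 \cdot 11^{2}}{1 + 16 \cdot 11} \cdot 1065 = 1334 + \left(-4\right) 121 \frac{1}{1 + 176} \cdot 1065 = 1334 + \left(-4\right) 121 \cdot \frac{1}{177} \cdot 1065 = 1334 - \frac{171820}{59} = - \frac{93114}{59}$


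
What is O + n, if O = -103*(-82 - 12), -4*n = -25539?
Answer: 64267/4 ≈ 16067.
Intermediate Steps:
n = 25539/4 (n = -¼*(-25539) = 25539/4 ≈ 6384.8)
O = 9682 (O = -103*(-94) = 9682)
O + n = 9682 + 25539/4 = 64267/4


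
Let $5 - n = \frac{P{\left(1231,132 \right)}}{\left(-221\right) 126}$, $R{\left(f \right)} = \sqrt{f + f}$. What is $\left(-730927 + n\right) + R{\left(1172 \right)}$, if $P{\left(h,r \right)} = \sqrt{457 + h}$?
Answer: $-730922 + 2 \sqrt{586} + \frac{\sqrt{422}}{13923} \approx -7.3087 \cdot 10^{5}$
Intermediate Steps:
$R{\left(f \right)} = \sqrt{2} \sqrt{f}$ ($R{\left(f \right)} = \sqrt{2 f} = \sqrt{2} \sqrt{f}$)
$n = 5 + \frac{\sqrt{422}}{13923}$ ($n = 5 - \frac{\sqrt{457 + 1231}}{\left(-221\right) 126} = 5 - \frac{\sqrt{1688}}{-27846} = 5 - 2 \sqrt{422} \left(- \frac{1}{27846}\right) = 5 - - \frac{\sqrt{422}}{13923} = 5 + \frac{\sqrt{422}}{13923} \approx 5.0015$)
$\left(-730927 + n\right) + R{\left(1172 \right)} = \left(-730927 + \left(5 + \frac{\sqrt{422}}{13923}\right)\right) + \sqrt{2} \sqrt{1172} = \left(-730922 + \frac{\sqrt{422}}{13923}\right) + \sqrt{2} \cdot 2 \sqrt{293} = \left(-730922 + \frac{\sqrt{422}}{13923}\right) + 2 \sqrt{586} = -730922 + 2 \sqrt{586} + \frac{\sqrt{422}}{13923}$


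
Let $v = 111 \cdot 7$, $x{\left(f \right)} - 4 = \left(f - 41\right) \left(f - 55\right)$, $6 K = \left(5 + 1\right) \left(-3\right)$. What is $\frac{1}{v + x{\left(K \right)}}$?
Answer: $\frac{1}{3333} \approx 0.00030003$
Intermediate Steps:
$K = -3$ ($K = \frac{\left(5 + 1\right) \left(-3\right)}{6} = \frac{6 \left(-3\right)}{6} = \frac{1}{6} \left(-18\right) = -3$)
$x{\left(f \right)} = 4 + \left(-55 + f\right) \left(-41 + f\right)$ ($x{\left(f \right)} = 4 + \left(f - 41\right) \left(f - 55\right) = 4 + \left(-41 + f\right) \left(-55 + f\right) = 4 + \left(-55 + f\right) \left(-41 + f\right)$)
$v = 777$
$\frac{1}{v + x{\left(K \right)}} = \frac{1}{777 + \left(2259 + \left(-3\right)^{2} - -288\right)} = \frac{1}{777 + \left(2259 + 9 + 288\right)} = \frac{1}{777 + 2556} = \frac{1}{3333}$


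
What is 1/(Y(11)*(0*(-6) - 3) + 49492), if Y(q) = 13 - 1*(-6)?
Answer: 1/49435 ≈ 2.0229e-5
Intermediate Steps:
Y(q) = 19 (Y(q) = 13 + 6 = 19)
1/(Y(11)*(0*(-6) - 3) + 49492) = 1/(19*(0*(-6) - 3) + 49492) = 1/(19*(0 - 3) + 49492) = 1/(19*(-3) + 49492) = 1/(-57 + 49492) = 1/49435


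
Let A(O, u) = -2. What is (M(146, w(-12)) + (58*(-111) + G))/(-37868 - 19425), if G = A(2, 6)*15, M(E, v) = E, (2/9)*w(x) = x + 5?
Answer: 6322/57293 ≈ 0.11035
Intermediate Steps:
w(x) = 45/2 + 9*x/2 (w(x) = 9*(x + 5)/2 = 9*(5 + x)/2 = 45/2 + 9*x/2)
G = -30 (G = -2*15 = -30)
(M(146, w(-12)) + (58*(-111) + G))/(-37868 - 19425) = (146 + (58*(-111) - 30))/(-37868 - 19425) = (146 + (-6438 - 30))/(-57293) = (146 - 6468)*(-1/57293) = -6322*(-1/57293) = 6322/57293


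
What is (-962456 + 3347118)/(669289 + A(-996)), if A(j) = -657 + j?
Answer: 1192331/333818 ≈ 3.5718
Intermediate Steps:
(-962456 + 3347118)/(669289 + A(-996)) = (-962456 + 3347118)/(669289 + (-657 - 996)) = 2384662/(669289 - 1653) = 2384662/667636 = 2384662*(1/667636) = 1192331/333818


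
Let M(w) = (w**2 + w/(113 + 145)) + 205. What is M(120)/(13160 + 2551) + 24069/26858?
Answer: 11042710189/6048179878 ≈ 1.8258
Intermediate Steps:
M(w) = 205 + w**2 + w/258 (M(w) = (w**2 + w/258) + 205 = 205 + w**2 + w/258)
M(120)/(13160 + 2551) + 24069/26858 = (205 + 120**2 + (1/258)*120)/(13160 + 2551) + 24069/26858 = (205 + 14400 + 20/43)/15711 + 24069*(1/26858) = (628035/43)*(1/15711) + 24069/26858 = 209345/225191 + 24069/26858 = 11042710189/6048179878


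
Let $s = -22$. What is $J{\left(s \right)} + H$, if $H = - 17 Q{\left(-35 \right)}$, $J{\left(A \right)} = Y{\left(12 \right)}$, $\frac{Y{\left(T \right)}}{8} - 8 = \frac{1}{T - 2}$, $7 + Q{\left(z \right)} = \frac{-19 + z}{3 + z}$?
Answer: $\frac{12409}{80} \approx 155.11$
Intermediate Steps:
$Q{\left(z \right)} = -7 + \frac{-19 + z}{3 + z}$
$Y{\left(T \right)} = 64 + \frac{8}{-2 + T}$ ($Y{\left(T \right)} = 64 + \frac{8}{T - 2} = 64 + \frac{8}{-2 + T}$)
$J{\left(A \right)} = \frac{324}{5}$ ($J{\left(A \right)} = \frac{8 \left(-15 + 8 \cdot 12\right)}{-2 + 12} = \frac{8 \left(-15 + 96\right)}{10} = 8 \cdot \frac{1}{10} \cdot 81 = \frac{324}{5}$)
$H = \frac{1445}{16}$ ($H = - 17 \frac{2 \left(-20 - -105\right)}{3 - 35} = - 17 \frac{2 \left(-20 + 105\right)}{-32} = - 17 \cdot 2 \left(- \frac{1}{32}\right) 85 = \left(-17\right) \left(- \frac{85}{16}\right) = \frac{1445}{16} \approx 90.313$)
$J{\left(s \right)} + H = \frac{324}{5} + \frac{1445}{16} = \frac{12409}{80}$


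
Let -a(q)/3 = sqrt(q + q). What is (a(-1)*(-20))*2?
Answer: 120*I*sqrt(2) ≈ 169.71*I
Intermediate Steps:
a(q) = -3*sqrt(2)*sqrt(q) (a(q) = -3*sqrt(q + q) = -3*sqrt(2)*sqrt(q))
(a(-1)*(-20))*2 = (-3*sqrt(2)*sqrt(-1)*(-20))*2 = (-3*sqrt(2)*I*(-20))*2 = (-3*I*sqrt(2)*(-20))*2 = (60*I*sqrt(2))*2 = 120*I*sqrt(2)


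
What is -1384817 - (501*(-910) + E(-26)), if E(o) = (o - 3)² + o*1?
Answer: -929722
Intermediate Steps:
E(o) = o + (-3 + o)² (E(o) = (-3 + o)² + o = o + (-3 + o)²)
-1384817 - (501*(-910) + E(-26)) = -1384817 - (501*(-910) + (-26 + (-3 - 26)²)) = -1384817 - (-455910 + (-26 + (-29)²)) = -1384817 - (-455910 + (-26 + 841)) = -1384817 - (-455910 + 815) = -1384817 - 1*(-455095) = -1384817 + 455095 = -929722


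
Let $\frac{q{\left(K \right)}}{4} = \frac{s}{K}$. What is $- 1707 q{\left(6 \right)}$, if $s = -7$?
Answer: $7966$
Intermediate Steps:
$q{\left(K \right)} = - \frac{28}{K}$ ($q{\left(K \right)} = 4 \left(- \frac{7}{K}\right) = - \frac{28}{K}$)
$- 1707 q{\left(6 \right)} = - 1707 \left(- \frac{28}{6}\right) = - 1707 \left(\left(-28\right) \frac{1}{6}\right) = \left(-1707\right) \left(- \frac{14}{3}\right) = 7966$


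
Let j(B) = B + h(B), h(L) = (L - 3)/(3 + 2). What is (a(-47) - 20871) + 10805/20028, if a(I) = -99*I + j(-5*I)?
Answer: -1595837099/100140 ≈ -15936.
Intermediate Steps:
h(L) = -⅗ + L/5 (h(L) = (-3 + L)/5 = (-3 + L)*(⅕) = -⅗ + L/5)
j(B) = -⅗ + 6*B/5 (j(B) = B + (-⅗ + B/5) = -⅗ + 6*B/5)
a(I) = -⅗ - 105*I (a(I) = -99*I + (-⅗ + 6*(-5*I)/5) = -99*I + (-⅗ - 6*I) = -⅗ - 105*I)
(a(-47) - 20871) + 10805/20028 = ((-⅗ - 105*(-47)) - 20871) + 10805/20028 = ((-⅗ + 4935) - 20871) + 10805*(1/20028) = (24672/5 - 20871) + 10805/20028 = -79683/5 + 10805/20028 = -1595837099/100140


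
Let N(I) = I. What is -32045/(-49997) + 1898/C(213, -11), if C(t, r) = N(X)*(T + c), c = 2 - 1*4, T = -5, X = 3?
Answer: -5542433/61761 ≈ -89.740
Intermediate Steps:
c = -2 (c = 2 - 4 = -2)
C(t, r) = -21 (C(t, r) = 3*(-5 - 2) = 3*(-7) = -21)
-32045/(-49997) + 1898/C(213, -11) = -32045/(-49997) + 1898/(-21) = -32045*(-1/49997) + 1898*(-1/21) = 1885/2941 - 1898/21 = -5542433/61761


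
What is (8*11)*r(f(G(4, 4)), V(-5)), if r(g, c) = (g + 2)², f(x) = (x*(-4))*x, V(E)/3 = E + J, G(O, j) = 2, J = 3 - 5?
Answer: 17248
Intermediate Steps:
J = -2
V(E) = -6 + 3*E (V(E) = 3*(E - 2) = 3*(-2 + E) = -6 + 3*E)
f(x) = -4*x² (f(x) = (-4*x)*x = -4*x²)
r(g, c) = (2 + g)²
(8*11)*r(f(G(4, 4)), V(-5)) = (8*11)*(2 - 4*2²)² = 88*(2 - 4*4)² = 88*(2 - 16)² = 88*(-14)² = 88*196 = 17248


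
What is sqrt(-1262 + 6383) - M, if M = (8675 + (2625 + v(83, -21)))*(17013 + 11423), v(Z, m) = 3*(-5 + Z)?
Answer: -327980824 + 3*sqrt(569) ≈ -3.2798e+8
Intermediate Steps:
v(Z, m) = -15 + 3*Z
M = 327980824 (M = (8675 + (2625 + (-15 + 3*83)))*(17013 + 11423) = (8675 + (2625 + (-15 + 249)))*28436 = (8675 + (2625 + 234))*28436 = (8675 + 2859)*28436 = 11534*28436 = 327980824)
sqrt(-1262 + 6383) - M = sqrt(-1262 + 6383) - 1*327980824 = sqrt(5121) - 327980824 = 3*sqrt(569) - 327980824 = -327980824 + 3*sqrt(569)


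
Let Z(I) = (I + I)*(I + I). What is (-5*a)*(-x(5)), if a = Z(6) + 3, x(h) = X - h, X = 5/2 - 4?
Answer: -9555/2 ≈ -4777.5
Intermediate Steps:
X = -3/2 (X = 5*(½) - 4 = 5/2 - 4 = -3/2 ≈ -1.5000)
Z(I) = 4*I² (Z(I) = (2*I)*(2*I) = 4*I²)
x(h) = -3/2 - h
a = 147 (a = 4*6² + 3 = 4*36 + 3 = 144 + 3 = 147)
(-5*a)*(-x(5)) = (-5*147)*(-(-3/2 - 1*5)) = -(-735)*(-3/2 - 5) = -(-735)*(-13)/2 = -735*13/2 = -9555/2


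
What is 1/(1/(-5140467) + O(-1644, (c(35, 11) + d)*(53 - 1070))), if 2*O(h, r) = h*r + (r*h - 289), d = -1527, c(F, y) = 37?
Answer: -10280934/25611890174348645 ≈ -4.0141e-10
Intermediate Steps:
O(h, r) = -289/2 + h*r (O(h, r) = (h*r + (r*h - 289))/2 = (h*r + (h*r - 289))/2 = (h*r + (-289 + h*r))/2 = (-289 + 2*h*r)/2 = -289/2 + h*r)
1/(1/(-5140467) + O(-1644, (c(35, 11) + d)*(53 - 1070))) = 1/(1/(-5140467) + (-289/2 - 1644*(37 - 1527)*(53 - 1070))) = 1/(-1/5140467 + (-289/2 - (-2449560)*(-1017))) = 1/(-1/5140467 + (-289/2 - 1644*1515330)) = 1/(-1/5140467 + (-289/2 - 2491202520)) = 1/(-1/5140467 - 4982405329/2) = 1/(-25611890174348645/10280934) = -10280934/25611890174348645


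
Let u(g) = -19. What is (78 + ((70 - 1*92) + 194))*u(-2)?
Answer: -4750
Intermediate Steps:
(78 + ((70 - 1*92) + 194))*u(-2) = (78 + ((70 - 1*92) + 194))*(-19) = (78 + ((70 - 92) + 194))*(-19) = (78 + (-22 + 194))*(-19) = (78 + 172)*(-19) = 250*(-19) = -4750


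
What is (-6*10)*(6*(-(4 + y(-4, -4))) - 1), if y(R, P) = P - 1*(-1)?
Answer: 420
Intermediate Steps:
y(R, P) = 1 + P (y(R, P) = P + 1 = 1 + P)
(-6*10)*(6*(-(4 + y(-4, -4))) - 1) = (-6*10)*(6*(-(4 + (1 - 4))) - 1) = -60*(6*(-(4 - 3)) - 1) = -60*(6*(-1*1) - 1) = -60*(6*(-1) - 1) = -60*(-6 - 1) = -60*(-7) = 420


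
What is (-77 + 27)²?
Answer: 2500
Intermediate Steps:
(-77 + 27)² = (-50)² = 2500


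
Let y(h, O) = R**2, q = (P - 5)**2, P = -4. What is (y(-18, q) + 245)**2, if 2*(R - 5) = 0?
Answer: 72900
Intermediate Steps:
R = 5 (R = 5 + (1/2)*0 = 5 + 0 = 5)
q = 81 (q = (-4 - 5)**2 = (-9)**2 = 81)
y(h, O) = 25 (y(h, O) = 5**2 = 25)
(y(-18, q) + 245)**2 = (25 + 245)**2 = 270**2 = 72900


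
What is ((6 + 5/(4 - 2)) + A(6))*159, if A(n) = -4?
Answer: 1431/2 ≈ 715.50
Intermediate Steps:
((6 + 5/(4 - 2)) + A(6))*159 = ((6 + 5/(4 - 2)) - 4)*159 = ((6 + 5/2) - 4)*159 = (17/2 - 4)*159 = (9/2)*159 = 1431/2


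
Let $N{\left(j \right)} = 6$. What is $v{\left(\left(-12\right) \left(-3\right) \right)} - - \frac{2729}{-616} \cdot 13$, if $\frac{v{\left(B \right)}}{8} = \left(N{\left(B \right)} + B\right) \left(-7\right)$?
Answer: $- \frac{1484309}{616} \approx -2409.6$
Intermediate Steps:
$v{\left(B \right)} = -336 - 56 B$ ($v{\left(B \right)} = 8 \left(6 + B\right) \left(-7\right) = 8 \left(-42 - 7 B\right) = -336 - 56 B$)
$v{\left(\left(-12\right) \left(-3\right) \right)} - - \frac{2729}{-616} \cdot 13 = \left(-336 - 56 \left(\left(-12\right) \left(-3\right)\right)\right) - - \frac{2729}{-616} \cdot 13 = \left(-336 - 2016\right) - \left(-2729\right) \left(- \frac{1}{616}\right) 13 = \left(-336 - 2016\right) - \frac{2729}{616} \cdot 13 = -2352 - \frac{35477}{616} = - \frac{1484309}{616}$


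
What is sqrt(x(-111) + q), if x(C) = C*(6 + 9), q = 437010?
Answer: sqrt(435345) ≈ 659.81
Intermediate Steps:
x(C) = 15*C (x(C) = C*15 = 15*C)
sqrt(x(-111) + q) = sqrt(15*(-111) + 437010) = sqrt(-1665 + 437010) = sqrt(435345)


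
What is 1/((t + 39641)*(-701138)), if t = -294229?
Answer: 1/178501321144 ≈ 5.6022e-12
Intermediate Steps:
1/((t + 39641)*(-701138)) = 1/((-294229 + 39641)*(-701138)) = -1/701138/(-254588) = -1/254588*(-1/701138) = 1/178501321144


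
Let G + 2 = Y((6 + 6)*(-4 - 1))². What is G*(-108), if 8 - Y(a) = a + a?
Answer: -1769256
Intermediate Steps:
Y(a) = 8 - 2*a (Y(a) = 8 - (a + a) = 8 - 2*a)
G = 16382 (G = -2 + (8 - 2*(6 + 6)*(-4 - 1))² = -2 + (8 - 24*(-5))² = -2 + (8 - 2*(-60))² = -2 + (8 + 120)² = -2 + 128² = -2 + 16384 = 16382)
G*(-108) = 16382*(-108) = -1769256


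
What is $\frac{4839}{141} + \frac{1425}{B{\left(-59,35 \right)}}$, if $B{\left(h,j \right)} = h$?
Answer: $\frac{28192}{2773} \approx 10.167$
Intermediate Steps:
$\frac{4839}{141} + \frac{1425}{B{\left(-59,35 \right)}} = \frac{4839}{141} + \frac{1425}{-59} = 4839 \cdot \frac{1}{141} + 1425 \left(- \frac{1}{59}\right) = \frac{1613}{47} - \frac{1425}{59} = \frac{28192}{2773}$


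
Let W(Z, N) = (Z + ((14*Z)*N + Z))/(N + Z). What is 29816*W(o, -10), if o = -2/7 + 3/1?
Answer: 26059184/17 ≈ 1.5329e+6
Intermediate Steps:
o = 19/7 (o = -2*1/7 + 3*1 = -2/7 + 3 = 19/7 ≈ 2.7143)
W(Z, N) = (2*Z + 14*N*Z)/(N + Z) (W(Z, N) = (Z + (14*N*Z + Z))/(N + Z) = (Z + (Z + 14*N*Z))/(N + Z) = (2*Z + 14*N*Z)/(N + Z))
29816*W(o, -10) = 29816*(2*(19/7)*(1 + 7*(-10))/(-10 + 19/7)) = 29816*(2*(19/7)*(1 - 70)/(-51/7)) = 29816*(2*(19/7)*(-7/51)*(-69)) = 29816*(874/17) = 26059184/17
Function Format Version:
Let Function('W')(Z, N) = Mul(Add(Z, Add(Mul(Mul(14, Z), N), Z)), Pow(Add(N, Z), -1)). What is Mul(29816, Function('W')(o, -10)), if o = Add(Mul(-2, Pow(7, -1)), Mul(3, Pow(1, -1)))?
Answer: Rational(26059184, 17) ≈ 1.5329e+6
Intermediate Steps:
o = Rational(19, 7) (o = Add(Mul(-2, Rational(1, 7)), Mul(3, 1)) = Add(Rational(-2, 7), 3) = Rational(19, 7) ≈ 2.7143)
Function('W')(Z, N) = Mul(Pow(Add(N, Z), -1), Add(Mul(2, Z), Mul(14, N, Z))) (Function('W')(Z, N) = Mul(Add(Z, Add(Mul(14, N, Z), Z)), Pow(Add(N, Z), -1)) = Mul(Add(Z, Add(Z, Mul(14, N, Z))), Pow(Add(N, Z), -1)) = Mul(Add(Mul(2, Z), Mul(14, N, Z)), Pow(Add(N, Z), -1)) = Mul(Pow(Add(N, Z), -1), Add(Mul(2, Z), Mul(14, N, Z))))
Mul(29816, Function('W')(o, -10)) = Mul(29816, Mul(2, Rational(19, 7), Pow(Add(-10, Rational(19, 7)), -1), Add(1, Mul(7, -10)))) = Mul(29816, Mul(2, Rational(19, 7), Pow(Rational(-51, 7), -1), Add(1, -70))) = Mul(29816, Mul(2, Rational(19, 7), Rational(-7, 51), -69)) = Mul(29816, Rational(874, 17)) = Rational(26059184, 17)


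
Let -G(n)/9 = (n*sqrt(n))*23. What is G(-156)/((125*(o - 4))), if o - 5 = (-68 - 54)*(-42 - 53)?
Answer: 64584*I*sqrt(39)/1448875 ≈ 0.27837*I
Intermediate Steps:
o = 11595 (o = 5 + (-68 - 54)*(-42 - 53) = 5 - 122*(-95) = 5 + 11590 = 11595)
G(n) = -207*n**(3/2) (G(n) = -9*n*sqrt(n)*23 = -9*n**(3/2)*23 = -207*n**(3/2))
G(-156)/((125*(o - 4))) = (-(-64584)*I*sqrt(39))/((125*(11595 - 4))) = (-(-64584)*I*sqrt(39))/((125*11591)) = (64584*I*sqrt(39))/1448875 = (64584*I*sqrt(39))*(1/1448875) = 64584*I*sqrt(39)/1448875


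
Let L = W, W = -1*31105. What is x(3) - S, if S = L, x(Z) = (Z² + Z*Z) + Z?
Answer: 31126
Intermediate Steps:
W = -31105
L = -31105
x(Z) = Z + 2*Z² (x(Z) = (Z² + Z²) + Z = 2*Z² + Z = Z + 2*Z²)
S = -31105
x(3) - S = 3*(1 + 2*3) - 1*(-31105) = 3*(1 + 6) + 31105 = 3*7 + 31105 = 21 + 31105 = 31126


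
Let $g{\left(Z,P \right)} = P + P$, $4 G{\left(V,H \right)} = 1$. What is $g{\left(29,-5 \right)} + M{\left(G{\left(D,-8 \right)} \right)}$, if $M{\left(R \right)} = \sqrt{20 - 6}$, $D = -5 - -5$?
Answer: $-10 + \sqrt{14} \approx -6.2583$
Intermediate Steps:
$D = 0$ ($D = -5 + 5 = 0$)
$G{\left(V,H \right)} = \frac{1}{4}$ ($G{\left(V,H \right)} = \frac{1}{4} \cdot 1 = \frac{1}{4}$)
$M{\left(R \right)} = \sqrt{14}$
$g{\left(Z,P \right)} = 2 P$
$g{\left(29,-5 \right)} + M{\left(G{\left(D,-8 \right)} \right)} = 2 \left(-5\right) + \sqrt{14} = -10 + \sqrt{14}$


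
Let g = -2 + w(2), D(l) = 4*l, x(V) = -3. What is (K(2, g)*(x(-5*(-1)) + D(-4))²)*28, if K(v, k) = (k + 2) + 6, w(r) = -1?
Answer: 50540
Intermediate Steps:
g = -3 (g = -2 - 1 = -3)
K(v, k) = 8 + k (K(v, k) = (2 + k) + 6 = 8 + k)
(K(2, g)*(x(-5*(-1)) + D(-4))²)*28 = ((8 - 3)*(-3 + 4*(-4))²)*28 = (5*(-3 - 16)²)*28 = (5*(-19)²)*28 = (5*361)*28 = 1805*28 = 50540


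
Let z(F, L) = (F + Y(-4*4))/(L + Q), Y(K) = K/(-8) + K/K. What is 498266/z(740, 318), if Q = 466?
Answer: 390640544/743 ≈ 5.2576e+5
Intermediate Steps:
Y(K) = 1 - K/8 (Y(K) = K*(-1/8) + 1 = -K/8 + 1 = 1 - K/8)
z(F, L) = (3 + F)/(466 + L) (z(F, L) = (F + (1 - (-1)*4/2))/(L + 466) = (F + (1 - 1/8*(-16)))/(466 + L) = (F + (1 + 2))/(466 + L) = (F + 3)/(466 + L) = (3 + F)/(466 + L))
498266/z(740, 318) = 498266/(((3 + 740)/(466 + 318))) = 498266/((743/784)) = 498266/(((1/784)*743)) = 498266/(743/784) = 498266*(784/743) = 390640544/743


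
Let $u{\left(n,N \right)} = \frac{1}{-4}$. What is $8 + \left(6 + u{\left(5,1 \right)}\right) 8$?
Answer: $54$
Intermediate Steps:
$u{\left(n,N \right)} = - \frac{1}{4}$
$8 + \left(6 + u{\left(5,1 \right)}\right) 8 = 8 + \left(6 - \frac{1}{4}\right) 8 = 8 + \frac{23}{4} \cdot 8 = 8 + 46 = 54$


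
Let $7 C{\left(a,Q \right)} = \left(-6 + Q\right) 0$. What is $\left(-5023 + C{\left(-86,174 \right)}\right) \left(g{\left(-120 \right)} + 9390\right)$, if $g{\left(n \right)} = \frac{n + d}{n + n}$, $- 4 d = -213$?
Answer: $- \frac{15093557447}{320} \approx -4.7167 \cdot 10^{7}$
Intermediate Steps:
$d = \frac{213}{4}$ ($d = \left(- \frac{1}{4}\right) \left(-213\right) = \frac{213}{4} \approx 53.25$)
$g{\left(n \right)} = \frac{\frac{213}{4} + n}{2 n}$ ($g{\left(n \right)} = \frac{n + \frac{213}{4}}{n + n} = \frac{\frac{213}{4} + n}{2 n}$)
$C{\left(a,Q \right)} = 0$ ($C{\left(a,Q \right)} = \frac{\left(-6 + Q\right) 0}{7} = \frac{1}{7} \cdot 0 = 0$)
$\left(-5023 + C{\left(-86,174 \right)}\right) \left(g{\left(-120 \right)} + 9390\right) = \left(-5023 + 0\right) \left(\frac{213 + 4 \left(-120\right)}{8 \left(-120\right)} + 9390\right) = - 5023 \left(\frac{1}{8} \left(- \frac{1}{120}\right) \left(213 - 480\right) + 9390\right) = - 5023 \left(\frac{1}{8} \left(- \frac{1}{120}\right) \left(-267\right) + 9390\right) = - 5023 \left(\frac{89}{320} + 9390\right) = \left(-5023\right) \frac{3004889}{320} = - \frac{15093557447}{320}$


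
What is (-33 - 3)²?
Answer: 1296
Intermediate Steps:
(-33 - 3)² = (-36)² = 1296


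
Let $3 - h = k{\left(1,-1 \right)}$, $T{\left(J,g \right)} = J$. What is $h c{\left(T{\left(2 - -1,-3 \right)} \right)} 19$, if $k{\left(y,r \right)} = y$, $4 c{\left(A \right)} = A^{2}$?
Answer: $\frac{171}{2} \approx 85.5$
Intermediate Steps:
$c{\left(A \right)} = \frac{A^{2}}{4}$
$h = 2$ ($h = 3 - 1 = 2$)
$h c{\left(T{\left(2 - -1,-3 \right)} \right)} 19 = 2 \frac{\left(2 - -1\right)^{2}}{4} \cdot 19 = 2 \frac{\left(2 + 1\right)^{2}}{4} \cdot 19 = 2 \frac{3^{2}}{4} \cdot 19 = 2 \cdot \frac{1}{4} \cdot 9 \cdot 19 = 2 \cdot \frac{9}{4} \cdot 19 = \frac{9}{2} \cdot 19 = \frac{171}{2}$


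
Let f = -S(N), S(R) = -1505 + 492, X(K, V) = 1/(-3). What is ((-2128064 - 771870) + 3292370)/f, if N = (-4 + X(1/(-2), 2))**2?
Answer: 392436/1013 ≈ 387.40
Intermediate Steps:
X(K, V) = -1/3
N = 169/9 (N = (-4 - 1/3)**2 = (-13/3)**2 = 169/9 ≈ 18.778)
S(R) = -1013
f = 1013 (f = -1*(-1013) = 1013)
((-2128064 - 771870) + 3292370)/f = ((-2128064 - 771870) + 3292370)/1013 = (-2899934 + 3292370)*(1/1013) = 392436*(1/1013) = 392436/1013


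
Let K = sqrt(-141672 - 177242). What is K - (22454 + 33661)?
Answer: -56115 + I*sqrt(318914) ≈ -56115.0 + 564.72*I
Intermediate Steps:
K = I*sqrt(318914) (K = sqrt(-318914) = I*sqrt(318914) ≈ 564.72*I)
K - (22454 + 33661) = I*sqrt(318914) - (22454 + 33661) = I*sqrt(318914) - 1*56115 = I*sqrt(318914) - 56115 = -56115 + I*sqrt(318914)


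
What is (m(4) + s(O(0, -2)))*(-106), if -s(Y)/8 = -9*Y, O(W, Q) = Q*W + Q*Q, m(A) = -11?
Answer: -29362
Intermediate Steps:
O(W, Q) = Q**2 + Q*W (O(W, Q) = Q*W + Q**2 = Q**2 + Q*W)
s(Y) = 72*Y (s(Y) = -(-72)*Y = 72*Y)
(m(4) + s(O(0, -2)))*(-106) = (-11 + 72*(-2*(-2 + 0)))*(-106) = (-11 + 72*(-2*(-2)))*(-106) = (-11 + 72*4)*(-106) = (-11 + 288)*(-106) = 277*(-106) = -29362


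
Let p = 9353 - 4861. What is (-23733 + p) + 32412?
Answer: 13171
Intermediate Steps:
p = 4492
(-23733 + p) + 32412 = (-23733 + 4492) + 32412 = -19241 + 32412 = 13171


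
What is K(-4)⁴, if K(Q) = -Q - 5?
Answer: 1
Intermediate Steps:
K(Q) = -5 - Q
K(-4)⁴ = (-5 - 1*(-4))⁴ = (-5 + 4)⁴ = (-1)⁴ = 1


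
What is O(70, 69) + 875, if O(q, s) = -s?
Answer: 806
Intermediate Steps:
O(70, 69) + 875 = -1*69 + 875 = -69 + 875 = 806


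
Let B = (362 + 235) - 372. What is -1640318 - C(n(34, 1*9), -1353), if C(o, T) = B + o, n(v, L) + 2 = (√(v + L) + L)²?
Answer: -1640665 - 18*√43 ≈ -1.6408e+6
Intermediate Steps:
B = 225 (B = 597 - 372 = 225)
n(v, L) = -2 + (L + √(L + v))² (n(v, L) = -2 + (√(v + L) + L)² = -2 + (√(L + v) + L)² = -2 + (L + √(L + v))²)
C(o, T) = 225 + o
-1640318 - C(n(34, 1*9), -1353) = -1640318 - (225 + (-2 + (1*9 + √(1*9 + 34))²)) = -1640318 - (225 + (-2 + (9 + √(9 + 34))²)) = -1640318 - (225 + (-2 + (9 + √43)²)) = -1640318 - (223 + (9 + √43)²) = -1640318 + (-223 - (9 + √43)²) = -1640541 - (9 + √43)²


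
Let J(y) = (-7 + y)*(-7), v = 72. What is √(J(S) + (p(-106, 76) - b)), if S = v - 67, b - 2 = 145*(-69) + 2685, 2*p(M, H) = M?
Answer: √7279 ≈ 85.317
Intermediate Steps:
p(M, H) = M/2
b = -7318 (b = 2 + (145*(-69) + 2685) = 2 + (-10005 + 2685) = 2 - 7320 = -7318)
S = 5 (S = 72 - 67 = 5)
J(y) = 49 - 7*y
√(J(S) + (p(-106, 76) - b)) = √((49 - 7*5) + ((½)*(-106) - 1*(-7318))) = √((49 - 35) + (-53 + 7318)) = √(14 + 7265) = √7279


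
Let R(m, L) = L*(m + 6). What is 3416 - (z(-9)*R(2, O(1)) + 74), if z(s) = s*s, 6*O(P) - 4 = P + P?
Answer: 2694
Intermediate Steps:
O(P) = 2/3 + P/3 (O(P) = 2/3 + (P + P)/6 = 2/3 + (2*P)/6 = 2/3 + P/3)
z(s) = s**2
R(m, L) = L*(6 + m)
3416 - (z(-9)*R(2, O(1)) + 74) = 3416 - ((-9)**2*((2/3 + (1/3)*1)*(6 + 2)) + 74) = 3416 - (81*((2/3 + 1/3)*8) + 74) = 3416 - (81*(1*8) + 74) = 3416 - (81*8 + 74) = 3416 - (648 + 74) = 3416 - 1*722 = 3416 - 722 = 2694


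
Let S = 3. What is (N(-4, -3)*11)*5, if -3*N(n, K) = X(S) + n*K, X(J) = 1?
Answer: -715/3 ≈ -238.33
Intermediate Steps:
N(n, K) = -⅓ - K*n/3 (N(n, K) = -(1 + n*K)/3 = -(1 + K*n)/3 = -⅓ - K*n/3)
(N(-4, -3)*11)*5 = ((-⅓ - ⅓*(-3)*(-4))*11)*5 = ((-⅓ - 4)*11)*5 = -13/3*11*5 = -143/3*5 = -715/3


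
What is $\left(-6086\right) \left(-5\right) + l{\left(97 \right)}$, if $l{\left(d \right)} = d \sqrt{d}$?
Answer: $30430 + 97 \sqrt{97} \approx 31385.0$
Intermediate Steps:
$l{\left(d \right)} = d^{\frac{3}{2}}$
$\left(-6086\right) \left(-5\right) + l{\left(97 \right)} = \left(-6086\right) \left(-5\right) + 97^{\frac{3}{2}} = 30430 + 97 \sqrt{97}$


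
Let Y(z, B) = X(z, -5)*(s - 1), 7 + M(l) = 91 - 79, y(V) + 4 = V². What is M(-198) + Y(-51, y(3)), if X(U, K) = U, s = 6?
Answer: -250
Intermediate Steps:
y(V) = -4 + V²
M(l) = 5 (M(l) = -7 + (91 - 79) = -7 + 12 = 5)
Y(z, B) = 5*z (Y(z, B) = z*(6 - 1) = z*5 = 5*z)
M(-198) + Y(-51, y(3)) = 5 + 5*(-51) = 5 - 255 = -250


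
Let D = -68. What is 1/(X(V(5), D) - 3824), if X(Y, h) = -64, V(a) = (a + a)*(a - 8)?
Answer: -1/3888 ≈ -0.00025720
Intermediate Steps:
V(a) = 2*a*(-8 + a) (V(a) = (2*a)*(-8 + a) = 2*a*(-8 + a))
1/(X(V(5), D) - 3824) = 1/(-64 - 3824) = 1/(-3888) = -1/3888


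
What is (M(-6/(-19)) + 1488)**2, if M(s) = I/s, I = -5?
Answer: 78021889/36 ≈ 2.1673e+6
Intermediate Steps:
M(s) = -5/s
(M(-6/(-19)) + 1488)**2 = (-5/((-6/(-19))) + 1488)**2 = (-5/((-6*(-1/19))) + 1488)**2 = (-5/6/19 + 1488)**2 = (-5*19/6 + 1488)**2 = (-95/6 + 1488)**2 = (8833/6)**2 = 78021889/36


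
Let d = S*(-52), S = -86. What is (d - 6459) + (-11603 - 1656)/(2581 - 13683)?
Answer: -22046415/11102 ≈ -1985.8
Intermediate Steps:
d = 4472 (d = -86*(-52) = 4472)
(d - 6459) + (-11603 - 1656)/(2581 - 13683) = (4472 - 6459) + (-11603 - 1656)/(2581 - 13683) = -1987 - 13259/(-11102) = -1987 - 13259*(-1/11102) = -1987 + 13259/11102 = -22046415/11102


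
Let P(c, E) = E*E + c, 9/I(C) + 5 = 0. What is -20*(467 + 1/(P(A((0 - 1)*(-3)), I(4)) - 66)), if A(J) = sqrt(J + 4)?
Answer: -11475600370/1228693 + 6250*sqrt(7)/1228693 ≈ -9339.7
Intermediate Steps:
A(J) = sqrt(4 + J)
I(C) = -9/5 (I(C) = 9/(-5 + 0) = 9/(-5) = 9*(-1/5) = -9/5)
P(c, E) = c + E**2 (P(c, E) = E**2 + c = c + E**2)
-20*(467 + 1/(P(A((0 - 1)*(-3)), I(4)) - 66)) = -20*(467 + 1/((sqrt(4 + (0 - 1)*(-3)) + (-9/5)**2) - 66)) = -20*(467 + 1/((sqrt(4 - 1*(-3)) + 81/25) - 66)) = -20*(467 + 1/((sqrt(4 + 3) + 81/25) - 66)) = -20*(467 + 1/((sqrt(7) + 81/25) - 66)) = -20*(467 + 1/((81/25 + sqrt(7)) - 66)) = -20*(467 + 1/(-1569/25 + sqrt(7))) = -9340 - 20/(-1569/25 + sqrt(7))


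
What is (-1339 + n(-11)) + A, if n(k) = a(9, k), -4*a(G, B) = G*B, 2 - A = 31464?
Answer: -131105/4 ≈ -32776.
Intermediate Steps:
A = -31462 (A = 2 - 1*31464 = 2 - 31464 = -31462)
a(G, B) = -B*G/4 (a(G, B) = -G*B/4 = -B*G/4)
n(k) = -9*k/4 (n(k) = -1/4*k*9 = -9*k/4)
(-1339 + n(-11)) + A = (-1339 - 9/4*(-11)) - 31462 = (-1339 + 99/4) - 31462 = -5257/4 - 31462 = -131105/4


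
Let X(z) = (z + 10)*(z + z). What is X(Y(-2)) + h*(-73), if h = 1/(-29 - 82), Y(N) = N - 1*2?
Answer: -5255/111 ≈ -47.342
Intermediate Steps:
Y(N) = -2 + N (Y(N) = N - 2 = -2 + N)
X(z) = 2*z*(10 + z) (X(z) = (10 + z)*(2*z) = 2*z*(10 + z))
h = -1/111 (h = 1/(-111) = -1/111 ≈ -0.0090090)
X(Y(-2)) + h*(-73) = 2*(-2 - 2)*(10 + (-2 - 2)) - 1/111*(-73) = 2*(-4)*(10 - 4) + 73/111 = 2*(-4)*6 + 73/111 = -48 + 73/111 = -5255/111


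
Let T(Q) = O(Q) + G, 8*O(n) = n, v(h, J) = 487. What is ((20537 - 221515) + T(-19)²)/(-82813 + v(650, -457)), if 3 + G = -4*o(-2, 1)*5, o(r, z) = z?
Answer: 12821383/5268864 ≈ 2.4334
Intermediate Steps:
O(n) = n/8
G = -23 (G = -3 - 4*1*5 = -3 - 4*5 = -3 - 20 = -23)
T(Q) = -23 + Q/8 (T(Q) = Q/8 - 23 = -23 + Q/8)
((20537 - 221515) + T(-19)²)/(-82813 + v(650, -457)) = ((20537 - 221515) + (-23 + (⅛)*(-19))²)/(-82813 + 487) = (-200978 + (-23 - 19/8)²)/(-82326) = (-200978 + (-203/8)²)*(-1/82326) = (-200978 + 41209/64)*(-1/82326) = -12821383/64*(-1/82326) = 12821383/5268864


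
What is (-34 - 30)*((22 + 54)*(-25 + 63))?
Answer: -184832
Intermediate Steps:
(-34 - 30)*((22 + 54)*(-25 + 63)) = -4864*38 = -64*2888 = -184832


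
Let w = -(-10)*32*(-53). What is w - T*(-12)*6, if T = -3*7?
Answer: -18472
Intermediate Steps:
T = -21
w = -16960 (w = -5*(-64)*(-53) = 320*(-53) = -16960)
w - T*(-12)*6 = -16960 - (-21*(-12))*6 = -16960 - 252*6 = -16960 - 1*1512 = -16960 - 1512 = -18472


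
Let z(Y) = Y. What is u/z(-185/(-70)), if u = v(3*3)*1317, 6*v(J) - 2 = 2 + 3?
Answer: 21511/37 ≈ 581.38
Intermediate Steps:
v(J) = 7/6 (v(J) = ⅓ + (2 + 3)/6 = ⅓ + (⅙)*5 = ⅓ + ⅚ = 7/6)
u = 3073/2 (u = (7/6)*1317 = 3073/2 ≈ 1536.5)
u/z(-185/(-70)) = 3073/(2*((-185/(-70)))) = 3073/(2*((-185*(-1/70)))) = 3073/(2*(37/14)) = (3073/2)*(14/37) = 21511/37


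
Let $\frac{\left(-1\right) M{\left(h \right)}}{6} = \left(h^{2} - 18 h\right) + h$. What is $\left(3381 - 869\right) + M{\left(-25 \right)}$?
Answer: $-3788$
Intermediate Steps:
$M{\left(h \right)} = - 6 h^{2} + 102 h$ ($M{\left(h \right)} = - 6 \left(\left(h^{2} - 18 h\right) + h\right) = - 6 \left(h^{2} - 17 h\right) = - 6 h^{2} + 102 h$)
$\left(3381 - 869\right) + M{\left(-25 \right)} = \left(3381 - 869\right) + 6 \left(-25\right) \left(17 - -25\right) = 2512 + 6 \left(-25\right) \left(17 + 25\right) = 2512 + 6 \left(-25\right) 42 = 2512 - 6300 = -3788$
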